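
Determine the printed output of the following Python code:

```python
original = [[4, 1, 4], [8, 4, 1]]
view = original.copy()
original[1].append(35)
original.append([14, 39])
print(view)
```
[[4, 1, 4], [8, 4, 1, 35]]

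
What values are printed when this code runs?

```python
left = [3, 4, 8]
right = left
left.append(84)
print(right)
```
[3, 4, 8, 84]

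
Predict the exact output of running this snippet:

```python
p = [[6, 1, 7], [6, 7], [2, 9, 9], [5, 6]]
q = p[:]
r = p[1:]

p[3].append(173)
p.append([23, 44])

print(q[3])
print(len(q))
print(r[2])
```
[5, 6, 173]
4
[5, 6, 173]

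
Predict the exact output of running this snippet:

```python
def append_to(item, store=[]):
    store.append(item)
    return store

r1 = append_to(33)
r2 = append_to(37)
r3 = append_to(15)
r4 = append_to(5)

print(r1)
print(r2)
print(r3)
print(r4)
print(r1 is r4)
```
[33, 37, 15, 5]
[33, 37, 15, 5]
[33, 37, 15, 5]
[33, 37, 15, 5]
True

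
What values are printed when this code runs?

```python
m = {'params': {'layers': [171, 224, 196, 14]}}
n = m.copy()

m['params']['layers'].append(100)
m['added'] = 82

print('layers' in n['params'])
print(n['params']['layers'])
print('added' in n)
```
True
[171, 224, 196, 14, 100]
False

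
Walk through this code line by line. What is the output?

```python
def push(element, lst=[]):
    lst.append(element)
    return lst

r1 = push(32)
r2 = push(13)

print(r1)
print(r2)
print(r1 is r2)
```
[32, 13]
[32, 13]
True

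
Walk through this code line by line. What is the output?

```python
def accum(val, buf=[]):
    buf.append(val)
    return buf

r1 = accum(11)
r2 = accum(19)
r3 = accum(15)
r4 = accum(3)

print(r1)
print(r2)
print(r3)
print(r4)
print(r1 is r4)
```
[11, 19, 15, 3]
[11, 19, 15, 3]
[11, 19, 15, 3]
[11, 19, 15, 3]
True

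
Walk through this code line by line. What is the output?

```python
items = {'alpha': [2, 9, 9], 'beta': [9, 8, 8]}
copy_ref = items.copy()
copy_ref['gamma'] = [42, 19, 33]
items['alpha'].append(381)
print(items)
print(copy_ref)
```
{'alpha': [2, 9, 9, 381], 'beta': [9, 8, 8]}
{'alpha': [2, 9, 9, 381], 'beta': [9, 8, 8], 'gamma': [42, 19, 33]}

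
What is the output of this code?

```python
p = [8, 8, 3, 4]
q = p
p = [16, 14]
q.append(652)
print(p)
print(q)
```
[16, 14]
[8, 8, 3, 4, 652]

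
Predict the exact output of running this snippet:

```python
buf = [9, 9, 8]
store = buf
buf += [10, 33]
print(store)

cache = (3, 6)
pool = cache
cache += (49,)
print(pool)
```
[9, 9, 8, 10, 33]
(3, 6)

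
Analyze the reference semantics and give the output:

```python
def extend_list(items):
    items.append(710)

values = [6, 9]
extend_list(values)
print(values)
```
[6, 9, 710]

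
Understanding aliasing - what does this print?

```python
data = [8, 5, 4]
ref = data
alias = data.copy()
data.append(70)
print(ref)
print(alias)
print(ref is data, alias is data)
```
[8, 5, 4, 70]
[8, 5, 4]
True False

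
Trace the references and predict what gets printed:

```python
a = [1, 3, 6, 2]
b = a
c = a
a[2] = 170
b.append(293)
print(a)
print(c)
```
[1, 3, 170, 2, 293]
[1, 3, 170, 2, 293]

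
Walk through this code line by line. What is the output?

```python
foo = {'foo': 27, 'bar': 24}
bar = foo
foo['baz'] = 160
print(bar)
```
{'foo': 27, 'bar': 24, 'baz': 160}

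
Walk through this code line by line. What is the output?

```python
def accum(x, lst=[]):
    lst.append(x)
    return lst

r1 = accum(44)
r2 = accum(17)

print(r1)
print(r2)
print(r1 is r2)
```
[44, 17]
[44, 17]
True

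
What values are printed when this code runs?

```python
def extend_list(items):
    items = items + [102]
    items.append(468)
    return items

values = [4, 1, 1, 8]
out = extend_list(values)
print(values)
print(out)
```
[4, 1, 1, 8]
[4, 1, 1, 8, 102, 468]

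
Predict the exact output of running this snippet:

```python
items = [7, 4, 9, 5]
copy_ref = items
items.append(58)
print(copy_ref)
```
[7, 4, 9, 5, 58]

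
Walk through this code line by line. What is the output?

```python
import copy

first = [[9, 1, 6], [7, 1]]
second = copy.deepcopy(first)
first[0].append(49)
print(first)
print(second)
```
[[9, 1, 6, 49], [7, 1]]
[[9, 1, 6], [7, 1]]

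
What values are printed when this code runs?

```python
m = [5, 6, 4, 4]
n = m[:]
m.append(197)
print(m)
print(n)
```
[5, 6, 4, 4, 197]
[5, 6, 4, 4]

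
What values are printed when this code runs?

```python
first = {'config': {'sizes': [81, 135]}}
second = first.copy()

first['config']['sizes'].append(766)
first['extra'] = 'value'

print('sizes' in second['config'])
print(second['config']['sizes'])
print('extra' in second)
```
True
[81, 135, 766]
False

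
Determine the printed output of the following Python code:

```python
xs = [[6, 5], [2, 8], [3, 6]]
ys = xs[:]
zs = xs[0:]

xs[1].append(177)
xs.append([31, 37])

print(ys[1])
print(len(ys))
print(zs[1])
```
[2, 8, 177]
3
[2, 8, 177]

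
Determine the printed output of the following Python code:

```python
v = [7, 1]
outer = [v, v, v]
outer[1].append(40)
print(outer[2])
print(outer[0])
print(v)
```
[7, 1, 40]
[7, 1, 40]
[7, 1, 40]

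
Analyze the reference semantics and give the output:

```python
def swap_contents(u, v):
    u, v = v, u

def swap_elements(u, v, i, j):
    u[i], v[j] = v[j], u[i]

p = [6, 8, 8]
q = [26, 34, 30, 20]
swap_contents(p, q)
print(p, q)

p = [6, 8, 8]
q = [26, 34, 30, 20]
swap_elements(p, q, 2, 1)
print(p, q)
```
[6, 8, 8] [26, 34, 30, 20]
[6, 8, 34] [26, 8, 30, 20]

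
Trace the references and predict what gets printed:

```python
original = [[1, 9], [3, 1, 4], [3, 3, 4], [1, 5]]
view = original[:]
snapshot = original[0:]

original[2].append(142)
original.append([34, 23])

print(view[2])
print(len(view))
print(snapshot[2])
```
[3, 3, 4, 142]
4
[3, 3, 4, 142]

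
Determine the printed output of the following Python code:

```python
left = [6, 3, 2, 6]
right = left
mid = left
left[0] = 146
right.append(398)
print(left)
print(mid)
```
[146, 3, 2, 6, 398]
[146, 3, 2, 6, 398]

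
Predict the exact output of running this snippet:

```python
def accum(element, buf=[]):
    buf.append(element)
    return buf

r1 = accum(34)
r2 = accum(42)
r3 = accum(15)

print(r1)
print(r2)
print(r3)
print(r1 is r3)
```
[34, 42, 15]
[34, 42, 15]
[34, 42, 15]
True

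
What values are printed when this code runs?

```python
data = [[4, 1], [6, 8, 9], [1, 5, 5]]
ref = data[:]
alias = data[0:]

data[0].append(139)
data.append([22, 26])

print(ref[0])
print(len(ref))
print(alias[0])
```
[4, 1, 139]
3
[4, 1, 139]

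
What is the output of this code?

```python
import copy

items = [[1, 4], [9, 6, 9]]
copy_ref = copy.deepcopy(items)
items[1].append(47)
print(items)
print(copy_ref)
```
[[1, 4], [9, 6, 9, 47]]
[[1, 4], [9, 6, 9]]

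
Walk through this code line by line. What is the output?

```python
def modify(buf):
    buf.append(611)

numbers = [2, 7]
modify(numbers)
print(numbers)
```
[2, 7, 611]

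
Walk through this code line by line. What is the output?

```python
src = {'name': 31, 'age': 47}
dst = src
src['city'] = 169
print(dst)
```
{'name': 31, 'age': 47, 'city': 169}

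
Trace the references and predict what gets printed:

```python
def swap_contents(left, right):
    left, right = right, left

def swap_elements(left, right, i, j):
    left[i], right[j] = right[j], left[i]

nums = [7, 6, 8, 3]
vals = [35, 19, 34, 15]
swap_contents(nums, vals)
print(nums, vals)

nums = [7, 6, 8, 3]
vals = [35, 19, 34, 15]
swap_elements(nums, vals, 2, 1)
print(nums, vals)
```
[7, 6, 8, 3] [35, 19, 34, 15]
[7, 6, 19, 3] [35, 8, 34, 15]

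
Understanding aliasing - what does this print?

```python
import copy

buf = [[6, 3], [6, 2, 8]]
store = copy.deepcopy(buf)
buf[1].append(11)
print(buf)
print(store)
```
[[6, 3], [6, 2, 8, 11]]
[[6, 3], [6, 2, 8]]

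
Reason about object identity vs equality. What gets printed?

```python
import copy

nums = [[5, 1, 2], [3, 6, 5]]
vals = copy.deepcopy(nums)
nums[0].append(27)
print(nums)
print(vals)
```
[[5, 1, 2, 27], [3, 6, 5]]
[[5, 1, 2], [3, 6, 5]]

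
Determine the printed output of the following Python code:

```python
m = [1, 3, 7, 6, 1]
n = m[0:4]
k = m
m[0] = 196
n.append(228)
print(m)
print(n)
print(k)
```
[196, 3, 7, 6, 1]
[1, 3, 7, 6, 228]
[196, 3, 7, 6, 1]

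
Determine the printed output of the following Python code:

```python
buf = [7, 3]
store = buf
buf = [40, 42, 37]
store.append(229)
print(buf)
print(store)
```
[40, 42, 37]
[7, 3, 229]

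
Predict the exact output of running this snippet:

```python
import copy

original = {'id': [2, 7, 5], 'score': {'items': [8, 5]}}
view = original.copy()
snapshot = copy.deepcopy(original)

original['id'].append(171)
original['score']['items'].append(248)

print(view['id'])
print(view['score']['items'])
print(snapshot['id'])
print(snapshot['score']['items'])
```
[2, 7, 5, 171]
[8, 5, 248]
[2, 7, 5]
[8, 5]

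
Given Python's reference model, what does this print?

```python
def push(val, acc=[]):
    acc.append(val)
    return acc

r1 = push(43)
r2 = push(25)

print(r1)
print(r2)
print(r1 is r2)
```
[43, 25]
[43, 25]
True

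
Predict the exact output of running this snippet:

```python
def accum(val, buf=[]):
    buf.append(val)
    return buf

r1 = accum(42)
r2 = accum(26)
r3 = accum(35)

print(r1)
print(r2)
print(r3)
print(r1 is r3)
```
[42, 26, 35]
[42, 26, 35]
[42, 26, 35]
True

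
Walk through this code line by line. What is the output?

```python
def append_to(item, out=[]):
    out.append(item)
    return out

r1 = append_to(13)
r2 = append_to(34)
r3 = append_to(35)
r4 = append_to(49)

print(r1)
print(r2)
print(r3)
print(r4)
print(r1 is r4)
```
[13, 34, 35, 49]
[13, 34, 35, 49]
[13, 34, 35, 49]
[13, 34, 35, 49]
True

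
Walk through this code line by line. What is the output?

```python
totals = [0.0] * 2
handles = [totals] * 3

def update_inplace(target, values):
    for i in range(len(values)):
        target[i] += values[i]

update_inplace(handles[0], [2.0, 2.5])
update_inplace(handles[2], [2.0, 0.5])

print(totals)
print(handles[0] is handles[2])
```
[4.0, 3.0]
True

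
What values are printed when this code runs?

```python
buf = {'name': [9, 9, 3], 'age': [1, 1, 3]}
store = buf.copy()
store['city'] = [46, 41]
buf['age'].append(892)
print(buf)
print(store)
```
{'name': [9, 9, 3], 'age': [1, 1, 3, 892]}
{'name': [9, 9, 3], 'age': [1, 1, 3, 892], 'city': [46, 41]}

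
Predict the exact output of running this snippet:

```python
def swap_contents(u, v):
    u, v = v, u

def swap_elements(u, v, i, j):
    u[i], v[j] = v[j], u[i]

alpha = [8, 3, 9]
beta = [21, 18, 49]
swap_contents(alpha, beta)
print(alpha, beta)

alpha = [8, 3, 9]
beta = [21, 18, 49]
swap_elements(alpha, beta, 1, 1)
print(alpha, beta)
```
[8, 3, 9] [21, 18, 49]
[8, 18, 9] [21, 3, 49]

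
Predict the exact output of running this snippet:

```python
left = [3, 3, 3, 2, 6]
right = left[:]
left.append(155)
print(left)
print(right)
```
[3, 3, 3, 2, 6, 155]
[3, 3, 3, 2, 6]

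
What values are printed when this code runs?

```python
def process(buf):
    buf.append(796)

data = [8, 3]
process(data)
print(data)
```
[8, 3, 796]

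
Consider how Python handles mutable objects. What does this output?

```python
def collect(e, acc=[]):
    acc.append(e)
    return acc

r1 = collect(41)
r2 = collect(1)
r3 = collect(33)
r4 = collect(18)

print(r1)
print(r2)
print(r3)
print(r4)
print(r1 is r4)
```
[41, 1, 33, 18]
[41, 1, 33, 18]
[41, 1, 33, 18]
[41, 1, 33, 18]
True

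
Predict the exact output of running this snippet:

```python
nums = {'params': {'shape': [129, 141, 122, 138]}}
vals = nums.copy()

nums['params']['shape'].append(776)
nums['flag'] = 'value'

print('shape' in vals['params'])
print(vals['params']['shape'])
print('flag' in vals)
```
True
[129, 141, 122, 138, 776]
False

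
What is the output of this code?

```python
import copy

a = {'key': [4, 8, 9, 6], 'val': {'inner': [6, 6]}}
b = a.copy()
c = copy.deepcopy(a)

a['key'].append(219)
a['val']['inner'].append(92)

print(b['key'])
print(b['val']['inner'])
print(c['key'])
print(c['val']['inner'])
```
[4, 8, 9, 6, 219]
[6, 6, 92]
[4, 8, 9, 6]
[6, 6]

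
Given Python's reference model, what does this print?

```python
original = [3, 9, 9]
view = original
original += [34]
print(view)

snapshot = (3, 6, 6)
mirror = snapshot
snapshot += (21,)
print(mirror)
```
[3, 9, 9, 34]
(3, 6, 6)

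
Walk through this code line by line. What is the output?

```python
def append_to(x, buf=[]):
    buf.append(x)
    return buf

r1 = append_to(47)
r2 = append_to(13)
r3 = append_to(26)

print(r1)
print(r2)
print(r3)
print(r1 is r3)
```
[47, 13, 26]
[47, 13, 26]
[47, 13, 26]
True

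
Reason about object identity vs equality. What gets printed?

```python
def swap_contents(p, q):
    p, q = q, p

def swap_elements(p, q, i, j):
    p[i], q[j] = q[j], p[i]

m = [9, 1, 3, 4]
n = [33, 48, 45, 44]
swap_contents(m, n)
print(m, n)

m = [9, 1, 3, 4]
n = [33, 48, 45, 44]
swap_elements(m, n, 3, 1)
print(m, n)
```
[9, 1, 3, 4] [33, 48, 45, 44]
[9, 1, 3, 48] [33, 4, 45, 44]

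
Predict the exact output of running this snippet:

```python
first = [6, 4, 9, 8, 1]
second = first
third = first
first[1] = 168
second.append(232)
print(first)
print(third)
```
[6, 168, 9, 8, 1, 232]
[6, 168, 9, 8, 1, 232]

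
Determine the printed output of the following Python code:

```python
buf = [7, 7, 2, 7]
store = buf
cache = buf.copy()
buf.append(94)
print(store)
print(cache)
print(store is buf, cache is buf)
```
[7, 7, 2, 7, 94]
[7, 7, 2, 7]
True False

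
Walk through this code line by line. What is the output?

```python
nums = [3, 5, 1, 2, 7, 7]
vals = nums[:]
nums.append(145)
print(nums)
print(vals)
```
[3, 5, 1, 2, 7, 7, 145]
[3, 5, 1, 2, 7, 7]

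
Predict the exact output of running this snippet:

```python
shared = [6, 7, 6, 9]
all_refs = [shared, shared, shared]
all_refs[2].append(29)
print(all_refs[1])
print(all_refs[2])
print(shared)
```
[6, 7, 6, 9, 29]
[6, 7, 6, 9, 29]
[6, 7, 6, 9, 29]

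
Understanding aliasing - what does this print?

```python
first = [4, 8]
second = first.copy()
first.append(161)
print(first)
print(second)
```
[4, 8, 161]
[4, 8]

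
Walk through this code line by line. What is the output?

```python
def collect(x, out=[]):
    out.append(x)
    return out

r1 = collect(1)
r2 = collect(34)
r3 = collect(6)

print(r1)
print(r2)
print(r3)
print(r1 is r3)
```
[1, 34, 6]
[1, 34, 6]
[1, 34, 6]
True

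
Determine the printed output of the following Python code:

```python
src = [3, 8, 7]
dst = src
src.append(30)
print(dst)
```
[3, 8, 7, 30]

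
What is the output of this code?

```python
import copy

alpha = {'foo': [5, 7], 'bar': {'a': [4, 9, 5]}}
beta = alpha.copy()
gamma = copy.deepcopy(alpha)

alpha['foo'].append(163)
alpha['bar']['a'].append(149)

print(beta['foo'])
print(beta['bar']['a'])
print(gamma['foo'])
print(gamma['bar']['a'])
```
[5, 7, 163]
[4, 9, 5, 149]
[5, 7]
[4, 9, 5]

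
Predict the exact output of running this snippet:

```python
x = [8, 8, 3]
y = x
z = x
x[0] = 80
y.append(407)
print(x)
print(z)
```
[80, 8, 3, 407]
[80, 8, 3, 407]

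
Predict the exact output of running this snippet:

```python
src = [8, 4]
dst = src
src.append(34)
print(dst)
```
[8, 4, 34]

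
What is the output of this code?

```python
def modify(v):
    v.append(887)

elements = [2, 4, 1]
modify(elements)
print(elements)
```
[2, 4, 1, 887]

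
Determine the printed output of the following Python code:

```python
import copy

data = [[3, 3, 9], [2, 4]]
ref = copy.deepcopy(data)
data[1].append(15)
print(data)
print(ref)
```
[[3, 3, 9], [2, 4, 15]]
[[3, 3, 9], [2, 4]]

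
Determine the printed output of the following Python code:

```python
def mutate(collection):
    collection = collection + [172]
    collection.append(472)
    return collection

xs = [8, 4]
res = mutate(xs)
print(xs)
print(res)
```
[8, 4]
[8, 4, 172, 472]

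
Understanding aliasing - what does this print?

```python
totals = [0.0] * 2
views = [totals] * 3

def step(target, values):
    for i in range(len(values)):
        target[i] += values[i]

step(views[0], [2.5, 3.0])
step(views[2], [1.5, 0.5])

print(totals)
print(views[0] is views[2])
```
[4.0, 3.5]
True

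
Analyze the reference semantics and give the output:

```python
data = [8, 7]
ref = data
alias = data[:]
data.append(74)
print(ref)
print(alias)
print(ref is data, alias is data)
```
[8, 7, 74]
[8, 7]
True False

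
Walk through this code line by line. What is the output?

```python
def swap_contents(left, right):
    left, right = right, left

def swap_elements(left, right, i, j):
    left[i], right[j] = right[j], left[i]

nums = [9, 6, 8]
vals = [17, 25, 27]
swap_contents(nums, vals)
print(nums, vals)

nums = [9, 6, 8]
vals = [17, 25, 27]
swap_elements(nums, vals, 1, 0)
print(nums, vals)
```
[9, 6, 8] [17, 25, 27]
[9, 17, 8] [6, 25, 27]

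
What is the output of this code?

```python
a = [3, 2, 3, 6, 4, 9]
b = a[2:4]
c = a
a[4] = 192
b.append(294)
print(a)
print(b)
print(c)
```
[3, 2, 3, 6, 192, 9]
[3, 6, 294]
[3, 2, 3, 6, 192, 9]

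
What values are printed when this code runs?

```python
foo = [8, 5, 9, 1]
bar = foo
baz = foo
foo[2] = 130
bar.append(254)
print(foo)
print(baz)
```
[8, 5, 130, 1, 254]
[8, 5, 130, 1, 254]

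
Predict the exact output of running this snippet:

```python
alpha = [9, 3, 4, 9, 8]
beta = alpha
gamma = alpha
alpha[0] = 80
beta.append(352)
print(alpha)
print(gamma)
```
[80, 3, 4, 9, 8, 352]
[80, 3, 4, 9, 8, 352]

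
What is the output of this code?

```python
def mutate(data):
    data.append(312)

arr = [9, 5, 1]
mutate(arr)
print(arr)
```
[9, 5, 1, 312]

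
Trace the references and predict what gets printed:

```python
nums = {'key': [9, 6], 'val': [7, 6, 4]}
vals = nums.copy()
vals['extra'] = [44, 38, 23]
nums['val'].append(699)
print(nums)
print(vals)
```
{'key': [9, 6], 'val': [7, 6, 4, 699]}
{'key': [9, 6], 'val': [7, 6, 4, 699], 'extra': [44, 38, 23]}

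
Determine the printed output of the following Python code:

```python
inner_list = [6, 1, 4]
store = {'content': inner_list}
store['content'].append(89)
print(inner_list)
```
[6, 1, 4, 89]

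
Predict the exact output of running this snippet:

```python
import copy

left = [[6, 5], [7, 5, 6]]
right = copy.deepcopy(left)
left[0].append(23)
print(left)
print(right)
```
[[6, 5, 23], [7, 5, 6]]
[[6, 5], [7, 5, 6]]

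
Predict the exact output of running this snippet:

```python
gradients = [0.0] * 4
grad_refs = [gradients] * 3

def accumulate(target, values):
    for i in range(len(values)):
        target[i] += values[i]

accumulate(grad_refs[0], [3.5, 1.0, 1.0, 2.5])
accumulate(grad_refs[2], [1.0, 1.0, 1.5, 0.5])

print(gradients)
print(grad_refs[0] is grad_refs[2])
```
[4.5, 2.0, 2.5, 3.0]
True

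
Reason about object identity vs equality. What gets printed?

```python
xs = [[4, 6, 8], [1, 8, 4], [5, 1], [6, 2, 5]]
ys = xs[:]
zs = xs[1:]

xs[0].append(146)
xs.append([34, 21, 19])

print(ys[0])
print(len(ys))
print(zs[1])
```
[4, 6, 8, 146]
4
[5, 1]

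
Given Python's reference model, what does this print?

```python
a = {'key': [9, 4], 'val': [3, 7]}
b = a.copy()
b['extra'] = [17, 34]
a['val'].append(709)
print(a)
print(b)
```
{'key': [9, 4], 'val': [3, 7, 709]}
{'key': [9, 4], 'val': [3, 7, 709], 'extra': [17, 34]}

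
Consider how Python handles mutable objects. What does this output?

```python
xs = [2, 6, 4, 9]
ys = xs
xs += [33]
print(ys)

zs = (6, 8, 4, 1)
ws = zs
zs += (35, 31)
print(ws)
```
[2, 6, 4, 9, 33]
(6, 8, 4, 1)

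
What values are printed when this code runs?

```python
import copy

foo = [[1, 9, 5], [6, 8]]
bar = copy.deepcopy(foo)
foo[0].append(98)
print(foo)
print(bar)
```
[[1, 9, 5, 98], [6, 8]]
[[1, 9, 5], [6, 8]]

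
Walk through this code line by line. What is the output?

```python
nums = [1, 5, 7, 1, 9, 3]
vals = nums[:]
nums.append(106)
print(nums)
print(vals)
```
[1, 5, 7, 1, 9, 3, 106]
[1, 5, 7, 1, 9, 3]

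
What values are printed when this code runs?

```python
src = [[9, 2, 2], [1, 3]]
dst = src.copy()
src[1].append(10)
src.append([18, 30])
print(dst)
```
[[9, 2, 2], [1, 3, 10]]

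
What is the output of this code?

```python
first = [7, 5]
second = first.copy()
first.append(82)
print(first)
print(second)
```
[7, 5, 82]
[7, 5]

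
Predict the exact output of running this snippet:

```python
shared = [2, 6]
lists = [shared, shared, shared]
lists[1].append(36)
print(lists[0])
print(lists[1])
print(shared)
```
[2, 6, 36]
[2, 6, 36]
[2, 6, 36]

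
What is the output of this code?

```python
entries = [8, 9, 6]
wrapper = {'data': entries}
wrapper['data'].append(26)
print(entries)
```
[8, 9, 6, 26]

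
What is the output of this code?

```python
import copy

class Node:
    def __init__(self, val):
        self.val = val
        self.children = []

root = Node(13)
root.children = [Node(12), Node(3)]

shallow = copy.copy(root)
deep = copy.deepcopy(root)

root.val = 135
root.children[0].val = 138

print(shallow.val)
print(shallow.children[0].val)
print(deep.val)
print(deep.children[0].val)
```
13
138
13
12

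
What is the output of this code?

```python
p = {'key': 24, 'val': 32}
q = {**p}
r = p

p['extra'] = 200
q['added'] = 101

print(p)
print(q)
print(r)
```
{'key': 24, 'val': 32, 'extra': 200}
{'key': 24, 'val': 32, 'added': 101}
{'key': 24, 'val': 32, 'extra': 200}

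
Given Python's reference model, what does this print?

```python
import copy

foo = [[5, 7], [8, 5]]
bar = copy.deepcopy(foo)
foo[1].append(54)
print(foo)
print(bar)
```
[[5, 7], [8, 5, 54]]
[[5, 7], [8, 5]]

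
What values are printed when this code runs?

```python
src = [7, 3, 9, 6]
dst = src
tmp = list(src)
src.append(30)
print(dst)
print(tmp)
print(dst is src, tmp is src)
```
[7, 3, 9, 6, 30]
[7, 3, 9, 6]
True False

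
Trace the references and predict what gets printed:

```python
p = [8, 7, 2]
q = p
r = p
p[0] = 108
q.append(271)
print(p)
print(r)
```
[108, 7, 2, 271]
[108, 7, 2, 271]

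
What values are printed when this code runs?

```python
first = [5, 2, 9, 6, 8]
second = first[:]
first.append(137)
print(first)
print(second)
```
[5, 2, 9, 6, 8, 137]
[5, 2, 9, 6, 8]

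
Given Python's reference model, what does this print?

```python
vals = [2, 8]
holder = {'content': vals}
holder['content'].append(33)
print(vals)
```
[2, 8, 33]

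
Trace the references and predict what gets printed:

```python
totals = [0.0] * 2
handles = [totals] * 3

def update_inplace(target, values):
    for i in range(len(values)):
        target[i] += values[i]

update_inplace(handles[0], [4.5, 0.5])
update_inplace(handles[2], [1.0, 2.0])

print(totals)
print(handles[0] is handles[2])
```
[5.5, 2.5]
True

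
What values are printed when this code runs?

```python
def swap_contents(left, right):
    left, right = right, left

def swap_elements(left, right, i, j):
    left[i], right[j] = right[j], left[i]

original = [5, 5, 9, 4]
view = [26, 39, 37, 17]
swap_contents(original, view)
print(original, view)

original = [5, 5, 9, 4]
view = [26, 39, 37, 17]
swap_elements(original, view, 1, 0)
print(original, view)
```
[5, 5, 9, 4] [26, 39, 37, 17]
[5, 26, 9, 4] [5, 39, 37, 17]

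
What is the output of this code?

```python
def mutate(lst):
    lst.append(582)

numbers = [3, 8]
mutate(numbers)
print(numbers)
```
[3, 8, 582]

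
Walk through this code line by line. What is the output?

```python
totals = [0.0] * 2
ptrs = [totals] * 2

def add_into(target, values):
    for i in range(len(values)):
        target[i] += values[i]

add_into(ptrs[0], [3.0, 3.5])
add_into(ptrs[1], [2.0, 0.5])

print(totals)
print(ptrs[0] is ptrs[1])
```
[5.0, 4.0]
True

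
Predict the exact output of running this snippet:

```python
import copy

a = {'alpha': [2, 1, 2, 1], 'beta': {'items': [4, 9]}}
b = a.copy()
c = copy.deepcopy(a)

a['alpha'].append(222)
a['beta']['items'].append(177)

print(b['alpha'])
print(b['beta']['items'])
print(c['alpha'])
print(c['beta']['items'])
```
[2, 1, 2, 1, 222]
[4, 9, 177]
[2, 1, 2, 1]
[4, 9]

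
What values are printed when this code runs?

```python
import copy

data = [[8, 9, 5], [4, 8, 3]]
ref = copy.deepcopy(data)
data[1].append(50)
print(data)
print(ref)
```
[[8, 9, 5], [4, 8, 3, 50]]
[[8, 9, 5], [4, 8, 3]]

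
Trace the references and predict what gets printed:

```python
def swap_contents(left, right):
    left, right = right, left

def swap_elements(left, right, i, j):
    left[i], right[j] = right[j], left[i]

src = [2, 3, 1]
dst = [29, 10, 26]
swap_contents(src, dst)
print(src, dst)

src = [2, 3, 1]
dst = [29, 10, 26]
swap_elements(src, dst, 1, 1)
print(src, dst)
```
[2, 3, 1] [29, 10, 26]
[2, 10, 1] [29, 3, 26]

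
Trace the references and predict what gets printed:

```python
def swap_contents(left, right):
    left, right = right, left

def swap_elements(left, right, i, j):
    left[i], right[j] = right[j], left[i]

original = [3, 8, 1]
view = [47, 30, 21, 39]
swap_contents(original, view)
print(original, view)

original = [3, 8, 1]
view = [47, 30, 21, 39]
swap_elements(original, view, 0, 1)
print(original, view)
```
[3, 8, 1] [47, 30, 21, 39]
[30, 8, 1] [47, 3, 21, 39]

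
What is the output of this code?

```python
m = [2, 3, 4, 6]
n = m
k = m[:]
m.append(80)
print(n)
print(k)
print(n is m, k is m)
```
[2, 3, 4, 6, 80]
[2, 3, 4, 6]
True False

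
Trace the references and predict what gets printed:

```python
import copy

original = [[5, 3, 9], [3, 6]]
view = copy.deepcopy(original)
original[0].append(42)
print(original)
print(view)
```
[[5, 3, 9, 42], [3, 6]]
[[5, 3, 9], [3, 6]]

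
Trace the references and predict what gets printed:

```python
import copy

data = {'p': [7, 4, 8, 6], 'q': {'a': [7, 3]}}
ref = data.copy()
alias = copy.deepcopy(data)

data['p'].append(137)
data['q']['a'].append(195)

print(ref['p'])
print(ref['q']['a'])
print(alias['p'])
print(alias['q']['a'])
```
[7, 4, 8, 6, 137]
[7, 3, 195]
[7, 4, 8, 6]
[7, 3]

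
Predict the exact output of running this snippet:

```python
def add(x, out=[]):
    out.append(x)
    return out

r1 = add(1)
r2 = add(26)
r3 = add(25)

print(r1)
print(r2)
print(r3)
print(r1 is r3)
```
[1, 26, 25]
[1, 26, 25]
[1, 26, 25]
True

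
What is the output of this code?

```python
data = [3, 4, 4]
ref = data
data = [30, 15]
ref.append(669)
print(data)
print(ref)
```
[30, 15]
[3, 4, 4, 669]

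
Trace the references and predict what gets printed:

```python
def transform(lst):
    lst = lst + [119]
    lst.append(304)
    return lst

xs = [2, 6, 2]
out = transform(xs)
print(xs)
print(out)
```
[2, 6, 2]
[2, 6, 2, 119, 304]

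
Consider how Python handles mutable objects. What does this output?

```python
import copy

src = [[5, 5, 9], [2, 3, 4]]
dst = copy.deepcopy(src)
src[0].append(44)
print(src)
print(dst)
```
[[5, 5, 9, 44], [2, 3, 4]]
[[5, 5, 9], [2, 3, 4]]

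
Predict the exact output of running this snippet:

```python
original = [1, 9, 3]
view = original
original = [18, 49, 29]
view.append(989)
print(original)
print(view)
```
[18, 49, 29]
[1, 9, 3, 989]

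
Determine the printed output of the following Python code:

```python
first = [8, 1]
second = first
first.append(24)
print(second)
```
[8, 1, 24]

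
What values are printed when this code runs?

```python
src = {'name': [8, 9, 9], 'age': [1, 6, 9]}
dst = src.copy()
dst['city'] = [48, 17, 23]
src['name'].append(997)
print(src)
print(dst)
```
{'name': [8, 9, 9, 997], 'age': [1, 6, 9]}
{'name': [8, 9, 9, 997], 'age': [1, 6, 9], 'city': [48, 17, 23]}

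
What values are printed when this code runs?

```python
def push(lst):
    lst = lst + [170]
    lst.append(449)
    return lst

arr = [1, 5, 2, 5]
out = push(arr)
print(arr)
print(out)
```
[1, 5, 2, 5]
[1, 5, 2, 5, 170, 449]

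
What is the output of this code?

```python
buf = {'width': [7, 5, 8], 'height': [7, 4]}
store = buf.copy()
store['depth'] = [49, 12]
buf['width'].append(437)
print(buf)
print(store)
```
{'width': [7, 5, 8, 437], 'height': [7, 4]}
{'width': [7, 5, 8, 437], 'height': [7, 4], 'depth': [49, 12]}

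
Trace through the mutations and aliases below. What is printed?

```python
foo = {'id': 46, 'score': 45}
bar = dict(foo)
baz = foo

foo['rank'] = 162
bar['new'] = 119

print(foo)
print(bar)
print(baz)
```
{'id': 46, 'score': 45, 'rank': 162}
{'id': 46, 'score': 45, 'new': 119}
{'id': 46, 'score': 45, 'rank': 162}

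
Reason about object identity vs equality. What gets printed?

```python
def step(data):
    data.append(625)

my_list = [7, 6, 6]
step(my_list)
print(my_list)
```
[7, 6, 6, 625]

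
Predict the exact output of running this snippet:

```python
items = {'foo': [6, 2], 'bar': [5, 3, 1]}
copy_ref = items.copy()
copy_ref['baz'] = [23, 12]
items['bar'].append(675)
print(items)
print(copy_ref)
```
{'foo': [6, 2], 'bar': [5, 3, 1, 675]}
{'foo': [6, 2], 'bar': [5, 3, 1, 675], 'baz': [23, 12]}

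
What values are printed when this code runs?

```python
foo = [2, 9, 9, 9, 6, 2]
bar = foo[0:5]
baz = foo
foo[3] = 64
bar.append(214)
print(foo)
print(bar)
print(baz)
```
[2, 9, 9, 64, 6, 2]
[2, 9, 9, 9, 6, 214]
[2, 9, 9, 64, 6, 2]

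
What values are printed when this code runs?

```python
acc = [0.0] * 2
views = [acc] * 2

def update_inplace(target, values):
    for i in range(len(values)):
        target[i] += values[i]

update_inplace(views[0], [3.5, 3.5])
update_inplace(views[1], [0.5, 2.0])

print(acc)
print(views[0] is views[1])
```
[4.0, 5.5]
True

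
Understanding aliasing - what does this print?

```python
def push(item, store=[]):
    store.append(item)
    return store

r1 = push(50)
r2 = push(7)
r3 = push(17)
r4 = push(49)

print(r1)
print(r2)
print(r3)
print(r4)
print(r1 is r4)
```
[50, 7, 17, 49]
[50, 7, 17, 49]
[50, 7, 17, 49]
[50, 7, 17, 49]
True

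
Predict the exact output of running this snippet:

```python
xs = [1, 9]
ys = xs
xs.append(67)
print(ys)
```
[1, 9, 67]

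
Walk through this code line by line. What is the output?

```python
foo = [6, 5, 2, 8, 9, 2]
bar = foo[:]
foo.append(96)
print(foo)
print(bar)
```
[6, 5, 2, 8, 9, 2, 96]
[6, 5, 2, 8, 9, 2]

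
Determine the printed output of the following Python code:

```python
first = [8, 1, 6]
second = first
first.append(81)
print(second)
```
[8, 1, 6, 81]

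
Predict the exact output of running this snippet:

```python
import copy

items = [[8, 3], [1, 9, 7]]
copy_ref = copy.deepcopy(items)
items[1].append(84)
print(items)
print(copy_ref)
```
[[8, 3], [1, 9, 7, 84]]
[[8, 3], [1, 9, 7]]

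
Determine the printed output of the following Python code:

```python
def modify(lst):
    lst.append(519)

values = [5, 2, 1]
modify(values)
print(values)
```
[5, 2, 1, 519]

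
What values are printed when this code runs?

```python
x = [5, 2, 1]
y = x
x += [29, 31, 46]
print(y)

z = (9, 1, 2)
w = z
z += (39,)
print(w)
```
[5, 2, 1, 29, 31, 46]
(9, 1, 2)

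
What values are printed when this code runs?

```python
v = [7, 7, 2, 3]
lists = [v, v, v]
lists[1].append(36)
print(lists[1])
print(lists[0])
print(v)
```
[7, 7, 2, 3, 36]
[7, 7, 2, 3, 36]
[7, 7, 2, 3, 36]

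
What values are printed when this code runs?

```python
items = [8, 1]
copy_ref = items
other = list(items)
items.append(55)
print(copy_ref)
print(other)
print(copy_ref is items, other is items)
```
[8, 1, 55]
[8, 1]
True False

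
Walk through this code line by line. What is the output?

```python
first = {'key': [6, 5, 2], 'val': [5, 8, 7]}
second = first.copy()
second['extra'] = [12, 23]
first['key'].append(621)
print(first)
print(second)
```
{'key': [6, 5, 2, 621], 'val': [5, 8, 7]}
{'key': [6, 5, 2, 621], 'val': [5, 8, 7], 'extra': [12, 23]}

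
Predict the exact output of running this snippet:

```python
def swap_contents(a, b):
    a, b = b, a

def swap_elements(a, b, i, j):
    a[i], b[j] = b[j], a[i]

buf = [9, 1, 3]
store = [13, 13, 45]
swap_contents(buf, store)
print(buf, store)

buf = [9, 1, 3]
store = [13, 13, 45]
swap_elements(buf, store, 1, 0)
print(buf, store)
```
[9, 1, 3] [13, 13, 45]
[9, 13, 3] [1, 13, 45]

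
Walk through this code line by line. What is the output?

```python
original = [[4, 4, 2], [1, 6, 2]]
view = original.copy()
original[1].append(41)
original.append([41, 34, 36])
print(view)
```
[[4, 4, 2], [1, 6, 2, 41]]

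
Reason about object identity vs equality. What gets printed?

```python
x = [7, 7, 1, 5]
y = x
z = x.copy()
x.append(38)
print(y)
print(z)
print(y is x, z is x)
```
[7, 7, 1, 5, 38]
[7, 7, 1, 5]
True False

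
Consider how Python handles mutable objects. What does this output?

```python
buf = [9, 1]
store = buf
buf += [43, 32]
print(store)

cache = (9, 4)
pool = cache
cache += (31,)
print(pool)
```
[9, 1, 43, 32]
(9, 4)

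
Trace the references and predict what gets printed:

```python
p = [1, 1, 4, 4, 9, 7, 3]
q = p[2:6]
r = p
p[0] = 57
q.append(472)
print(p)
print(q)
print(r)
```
[57, 1, 4, 4, 9, 7, 3]
[4, 4, 9, 7, 472]
[57, 1, 4, 4, 9, 7, 3]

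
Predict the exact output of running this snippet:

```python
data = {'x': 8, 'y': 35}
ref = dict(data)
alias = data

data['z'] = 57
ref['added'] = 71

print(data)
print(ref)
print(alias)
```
{'x': 8, 'y': 35, 'z': 57}
{'x': 8, 'y': 35, 'added': 71}
{'x': 8, 'y': 35, 'z': 57}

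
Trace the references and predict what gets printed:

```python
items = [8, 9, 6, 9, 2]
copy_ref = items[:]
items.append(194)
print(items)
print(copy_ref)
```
[8, 9, 6, 9, 2, 194]
[8, 9, 6, 9, 2]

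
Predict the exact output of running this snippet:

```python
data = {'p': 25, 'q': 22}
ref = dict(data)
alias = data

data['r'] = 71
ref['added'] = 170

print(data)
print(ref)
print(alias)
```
{'p': 25, 'q': 22, 'r': 71}
{'p': 25, 'q': 22, 'added': 170}
{'p': 25, 'q': 22, 'r': 71}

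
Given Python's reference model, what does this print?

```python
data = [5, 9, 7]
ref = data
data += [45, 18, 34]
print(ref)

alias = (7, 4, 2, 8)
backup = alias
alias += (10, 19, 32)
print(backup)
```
[5, 9, 7, 45, 18, 34]
(7, 4, 2, 8)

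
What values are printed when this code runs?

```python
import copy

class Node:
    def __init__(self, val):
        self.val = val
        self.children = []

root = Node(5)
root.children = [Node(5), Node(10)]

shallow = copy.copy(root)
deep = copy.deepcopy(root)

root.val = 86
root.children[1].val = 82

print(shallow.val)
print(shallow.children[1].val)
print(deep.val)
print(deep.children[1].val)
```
5
82
5
10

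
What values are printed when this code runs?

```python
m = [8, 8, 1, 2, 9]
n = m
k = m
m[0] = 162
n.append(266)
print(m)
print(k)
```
[162, 8, 1, 2, 9, 266]
[162, 8, 1, 2, 9, 266]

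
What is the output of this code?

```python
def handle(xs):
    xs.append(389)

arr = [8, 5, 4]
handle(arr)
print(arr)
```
[8, 5, 4, 389]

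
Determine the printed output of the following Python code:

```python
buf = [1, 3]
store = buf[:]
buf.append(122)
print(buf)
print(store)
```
[1, 3, 122]
[1, 3]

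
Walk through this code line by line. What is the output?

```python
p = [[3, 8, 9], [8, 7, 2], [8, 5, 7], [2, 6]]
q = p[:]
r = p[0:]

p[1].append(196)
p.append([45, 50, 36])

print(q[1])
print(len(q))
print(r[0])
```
[8, 7, 2, 196]
4
[3, 8, 9]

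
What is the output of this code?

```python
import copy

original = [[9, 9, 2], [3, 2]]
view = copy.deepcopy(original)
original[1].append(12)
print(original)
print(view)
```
[[9, 9, 2], [3, 2, 12]]
[[9, 9, 2], [3, 2]]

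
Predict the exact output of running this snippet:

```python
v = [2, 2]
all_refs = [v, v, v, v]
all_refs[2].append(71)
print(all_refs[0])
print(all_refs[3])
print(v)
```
[2, 2, 71]
[2, 2, 71]
[2, 2, 71]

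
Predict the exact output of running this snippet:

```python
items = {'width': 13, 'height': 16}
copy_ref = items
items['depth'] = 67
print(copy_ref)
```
{'width': 13, 'height': 16, 'depth': 67}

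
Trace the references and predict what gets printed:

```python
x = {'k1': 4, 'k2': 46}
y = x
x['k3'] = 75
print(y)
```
{'k1': 4, 'k2': 46, 'k3': 75}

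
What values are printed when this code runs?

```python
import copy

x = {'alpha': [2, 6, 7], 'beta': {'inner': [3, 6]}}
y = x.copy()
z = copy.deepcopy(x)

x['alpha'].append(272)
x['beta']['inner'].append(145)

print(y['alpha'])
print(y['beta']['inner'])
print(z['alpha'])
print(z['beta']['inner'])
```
[2, 6, 7, 272]
[3, 6, 145]
[2, 6, 7]
[3, 6]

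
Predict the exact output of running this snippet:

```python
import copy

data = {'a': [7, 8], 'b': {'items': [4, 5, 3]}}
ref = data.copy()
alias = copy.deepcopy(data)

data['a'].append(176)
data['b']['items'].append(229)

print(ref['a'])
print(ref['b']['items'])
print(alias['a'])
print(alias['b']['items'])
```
[7, 8, 176]
[4, 5, 3, 229]
[7, 8]
[4, 5, 3]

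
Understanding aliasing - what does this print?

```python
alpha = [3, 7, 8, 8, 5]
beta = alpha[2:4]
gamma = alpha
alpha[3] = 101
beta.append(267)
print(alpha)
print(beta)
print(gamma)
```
[3, 7, 8, 101, 5]
[8, 8, 267]
[3, 7, 8, 101, 5]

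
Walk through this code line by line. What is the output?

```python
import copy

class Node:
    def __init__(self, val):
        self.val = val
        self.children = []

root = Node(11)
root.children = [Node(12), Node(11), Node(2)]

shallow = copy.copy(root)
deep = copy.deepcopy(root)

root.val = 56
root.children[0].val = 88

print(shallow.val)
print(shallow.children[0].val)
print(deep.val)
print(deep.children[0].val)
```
11
88
11
12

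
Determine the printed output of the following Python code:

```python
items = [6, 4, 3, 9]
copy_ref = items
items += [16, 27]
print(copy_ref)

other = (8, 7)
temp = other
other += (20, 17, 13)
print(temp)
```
[6, 4, 3, 9, 16, 27]
(8, 7)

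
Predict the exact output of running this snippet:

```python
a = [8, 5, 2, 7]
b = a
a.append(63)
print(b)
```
[8, 5, 2, 7, 63]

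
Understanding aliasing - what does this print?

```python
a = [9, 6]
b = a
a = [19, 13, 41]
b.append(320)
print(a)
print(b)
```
[19, 13, 41]
[9, 6, 320]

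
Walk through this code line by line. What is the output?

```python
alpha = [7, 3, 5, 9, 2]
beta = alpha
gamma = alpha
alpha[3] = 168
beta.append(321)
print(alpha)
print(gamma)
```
[7, 3, 5, 168, 2, 321]
[7, 3, 5, 168, 2, 321]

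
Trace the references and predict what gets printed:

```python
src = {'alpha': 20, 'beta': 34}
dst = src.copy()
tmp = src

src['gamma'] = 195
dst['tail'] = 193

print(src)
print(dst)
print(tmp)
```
{'alpha': 20, 'beta': 34, 'gamma': 195}
{'alpha': 20, 'beta': 34, 'tail': 193}
{'alpha': 20, 'beta': 34, 'gamma': 195}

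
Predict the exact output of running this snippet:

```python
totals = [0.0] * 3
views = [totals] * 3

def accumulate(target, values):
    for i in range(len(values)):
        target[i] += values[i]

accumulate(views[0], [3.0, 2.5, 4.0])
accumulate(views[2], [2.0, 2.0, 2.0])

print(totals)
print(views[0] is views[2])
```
[5.0, 4.5, 6.0]
True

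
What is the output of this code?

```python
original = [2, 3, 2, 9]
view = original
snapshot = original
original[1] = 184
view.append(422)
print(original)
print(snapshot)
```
[2, 184, 2, 9, 422]
[2, 184, 2, 9, 422]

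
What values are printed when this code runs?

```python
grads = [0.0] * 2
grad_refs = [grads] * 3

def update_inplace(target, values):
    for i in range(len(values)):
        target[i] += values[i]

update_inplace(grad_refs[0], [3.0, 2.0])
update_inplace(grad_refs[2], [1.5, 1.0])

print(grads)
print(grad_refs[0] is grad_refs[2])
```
[4.5, 3.0]
True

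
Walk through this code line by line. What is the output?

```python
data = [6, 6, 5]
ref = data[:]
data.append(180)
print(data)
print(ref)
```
[6, 6, 5, 180]
[6, 6, 5]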